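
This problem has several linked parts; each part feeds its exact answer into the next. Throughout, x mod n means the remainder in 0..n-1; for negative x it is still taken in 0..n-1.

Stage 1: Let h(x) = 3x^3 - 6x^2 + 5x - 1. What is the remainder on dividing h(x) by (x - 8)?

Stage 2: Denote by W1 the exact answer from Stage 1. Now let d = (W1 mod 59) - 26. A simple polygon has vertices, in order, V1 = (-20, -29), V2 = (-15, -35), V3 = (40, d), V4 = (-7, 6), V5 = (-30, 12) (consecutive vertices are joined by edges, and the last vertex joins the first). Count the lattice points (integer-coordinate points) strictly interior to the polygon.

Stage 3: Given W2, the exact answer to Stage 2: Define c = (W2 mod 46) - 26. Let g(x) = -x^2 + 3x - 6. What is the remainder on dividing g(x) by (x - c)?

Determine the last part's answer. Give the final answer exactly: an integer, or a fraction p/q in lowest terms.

-654

Stage 1: remainder = value at the root: 3*(8)^3 - 6*(8)^2 + 5*(8)^1 - 1 = (1536) + (-384) + (40) + (-1) = 1191; answer 1191
Stage 2: W1 = 1191; d = -15; cross terms: (-20*-35 - -15*-29)=265, (-15*-15 - 40*-35)=1625, (40*6 - -7*-15)=135, (-7*12 - -30*6)=96, (-30*-29 - -20*12)=1110; twice the area = |3231| = 3231; area = 3231/2; boundary points = 1 + 5 + 1 + 1 + 1 = 9; strictly interior points = area - boundary/2 + 1 = 1612; answer 1612
Stage 3: W2 = 1612; c = -24; remainder = value at the root: -1*(-24)^2 + 3*(-24)^1 - 6 = (-576) + (-72) + (-6) = -654; answer -654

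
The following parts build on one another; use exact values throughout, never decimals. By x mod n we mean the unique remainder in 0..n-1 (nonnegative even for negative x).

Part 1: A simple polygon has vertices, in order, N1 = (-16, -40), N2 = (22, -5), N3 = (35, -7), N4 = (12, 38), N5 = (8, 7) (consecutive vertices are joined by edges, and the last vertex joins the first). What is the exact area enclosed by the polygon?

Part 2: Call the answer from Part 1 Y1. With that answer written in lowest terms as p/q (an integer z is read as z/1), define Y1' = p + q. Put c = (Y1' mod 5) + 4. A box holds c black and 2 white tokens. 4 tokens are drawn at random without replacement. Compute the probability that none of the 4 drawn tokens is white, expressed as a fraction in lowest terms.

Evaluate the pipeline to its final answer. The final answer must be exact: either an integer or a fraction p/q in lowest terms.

1/3

Part 1: cross terms: (-16*-5 - 22*-40)=960, (22*-7 - 35*-5)=21, (35*38 - 12*-7)=1414, (12*7 - 8*38)=-220, (8*-40 - -16*7)=-208; twice the area = |1967| = 1967; area = 1967/2; answer 1967/2
Part 2: Y1 = 1967/2; threaded value p + q = 1969; c = 8; total draws C(10,4) = 210; favorable C(8,4) = 70; P = 1/3; answer 1/3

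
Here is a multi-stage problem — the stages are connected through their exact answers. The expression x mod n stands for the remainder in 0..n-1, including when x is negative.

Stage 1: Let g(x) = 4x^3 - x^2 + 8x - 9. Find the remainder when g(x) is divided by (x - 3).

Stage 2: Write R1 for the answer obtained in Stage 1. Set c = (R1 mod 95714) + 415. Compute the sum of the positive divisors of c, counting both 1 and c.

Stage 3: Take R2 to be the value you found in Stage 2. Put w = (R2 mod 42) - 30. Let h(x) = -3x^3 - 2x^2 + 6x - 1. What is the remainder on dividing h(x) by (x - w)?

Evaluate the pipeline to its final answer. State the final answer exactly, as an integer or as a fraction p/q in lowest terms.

Stage 1: remainder = value at the root: 4*(3)^3 - 1*(3)^2 + 8*(3)^1 - 9 = (108) + (-9) + (24) + (-9) = 114; answer 114
Stage 2: R1 = 114; c = 529; 529 = 23^2; sigma = (1 + 23 + 529) = 553; answer 553
Stage 3: R2 = 553; w = -23; remainder = value at the root: -3*(-23)^3 - 2*(-23)^2 + 6*(-23)^1 - 1 = (36501) + (-1058) + (-138) + (-1) = 35304; answer 35304

35304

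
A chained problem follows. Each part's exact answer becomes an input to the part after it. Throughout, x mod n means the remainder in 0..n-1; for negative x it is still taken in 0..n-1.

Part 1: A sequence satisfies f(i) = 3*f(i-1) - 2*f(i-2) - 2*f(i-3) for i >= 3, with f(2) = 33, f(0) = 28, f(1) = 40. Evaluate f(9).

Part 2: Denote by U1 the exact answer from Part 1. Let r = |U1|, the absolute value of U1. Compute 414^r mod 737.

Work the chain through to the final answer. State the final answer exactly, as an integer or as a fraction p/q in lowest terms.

Part 1: f(3) = 3*(33) - 2*(40) - 2*(28) = -37; iterating: f(3)=-37, f(4)=-257, f(5)=-763, f(6)=-1701, f(7)=-3063, f(8)=-4261, f(9)=-3255; answer -3255
Part 2: U1 = -3255; r = 3255; squarings mod 737: 414^1=414, 414^2=412, 414^4=234, 414^8=218, 414^16=356, 414^32=709, 414^64=47, 414^128=735, 414^256=4, 414^512=16, 414^1024=256, 414^2048=680; 414^3255 = 414^1 * 414^2 * 414^4 * 414^16 * 414^32 * 414^128 * 414^1024 * 414^2048 = 142 (mod 737); answer 142

142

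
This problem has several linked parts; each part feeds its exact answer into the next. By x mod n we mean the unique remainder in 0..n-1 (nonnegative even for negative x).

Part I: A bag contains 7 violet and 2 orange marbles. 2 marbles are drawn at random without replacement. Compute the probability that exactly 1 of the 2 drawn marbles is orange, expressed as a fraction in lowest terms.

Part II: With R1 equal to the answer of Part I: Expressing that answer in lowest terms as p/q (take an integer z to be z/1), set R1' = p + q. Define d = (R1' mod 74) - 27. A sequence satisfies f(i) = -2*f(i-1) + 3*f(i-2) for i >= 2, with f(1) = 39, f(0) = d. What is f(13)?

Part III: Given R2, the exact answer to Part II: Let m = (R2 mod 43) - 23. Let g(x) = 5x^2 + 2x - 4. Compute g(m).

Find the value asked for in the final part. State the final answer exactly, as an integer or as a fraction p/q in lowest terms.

476

Part I: total draws C(9,2) = 36; favorable C(2,1)*C(7,1) = 14; P = 7/18; answer 7/18
Part II: R1 = 7/18; threaded value p + q = 25; d = -2; f(2) = -2*(39) + 3*(-2) = -84; iterating: f(2)=-84, f(3)=285, f(4)=-822, f(5)=2499, f(6)=-7464, f(7)=22425, f(8)=-67242, f(9)=201759, f(10)=-605244, f(11)=1815765, f(12)=-5447262, f(13)=16341819; answer 16341819
Part III: R2 = 16341819; m = -10; 5*(-10)^2 + 2*(-10)^1 - 4 = (500) + (-20) + (-4) = 476; answer 476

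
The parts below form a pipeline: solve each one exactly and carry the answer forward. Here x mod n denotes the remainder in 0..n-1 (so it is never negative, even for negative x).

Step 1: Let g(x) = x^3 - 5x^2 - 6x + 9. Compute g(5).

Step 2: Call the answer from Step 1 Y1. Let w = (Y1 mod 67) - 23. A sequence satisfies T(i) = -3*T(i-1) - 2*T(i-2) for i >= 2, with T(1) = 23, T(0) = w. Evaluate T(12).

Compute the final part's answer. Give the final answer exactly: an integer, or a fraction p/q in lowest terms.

Step 1: 1*(5)^3 - 5*(5)^2 - 6*(5)^1 + 9 = (125) + (-125) + (-30) + (9) = -21; answer -21
Step 2: Y1 = -21; w = 23; T(2) = -3*(23) - 2*(23) = -115; iterating: T(2)=-115, T(3)=299, T(4)=-667, T(5)=1403, T(6)=-2875, T(7)=5819, T(8)=-11707, T(9)=23483, T(10)=-47035, T(11)=94139, T(12)=-188347; answer -188347

-188347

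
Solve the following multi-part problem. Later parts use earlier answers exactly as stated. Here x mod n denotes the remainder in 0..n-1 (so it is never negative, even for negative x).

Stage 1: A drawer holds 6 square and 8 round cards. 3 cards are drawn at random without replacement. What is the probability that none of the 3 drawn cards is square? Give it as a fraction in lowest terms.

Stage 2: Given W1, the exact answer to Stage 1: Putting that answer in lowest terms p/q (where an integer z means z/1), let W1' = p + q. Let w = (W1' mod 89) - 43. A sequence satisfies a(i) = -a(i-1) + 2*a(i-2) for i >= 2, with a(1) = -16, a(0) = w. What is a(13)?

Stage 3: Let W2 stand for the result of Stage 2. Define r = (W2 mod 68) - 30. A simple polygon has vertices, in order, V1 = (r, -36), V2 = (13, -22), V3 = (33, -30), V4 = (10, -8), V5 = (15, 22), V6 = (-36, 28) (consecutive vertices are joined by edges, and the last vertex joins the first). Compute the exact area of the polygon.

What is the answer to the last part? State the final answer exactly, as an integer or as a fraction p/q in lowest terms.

Stage 1: total draws C(14,3) = 364; favorable C(8,3) = 56; P = 2/13; answer 2/13
Stage 2: W1 = 2/13; threaded value p + q = 15; w = -28; a(2) = -1*(-16) + 2*(-28) = -40; iterating: a(2)=-40, a(3)=8, a(4)=-88, a(5)=104, a(6)=-280, a(7)=488, a(8)=-1048, a(9)=2024, a(10)=-4120, a(11)=8168, a(12)=-16408, a(13)=32744; answer 32744
Stage 3: W2 = 32744; r = 6; cross terms: (6*-22 - 13*-36)=336, (13*-30 - 33*-22)=336, (33*-8 - 10*-30)=36, (10*22 - 15*-8)=340, (15*28 - -36*22)=1212, (-36*-36 - 6*28)=1128; twice the area = |3388| = 3388; area = 1694; answer 1694

1694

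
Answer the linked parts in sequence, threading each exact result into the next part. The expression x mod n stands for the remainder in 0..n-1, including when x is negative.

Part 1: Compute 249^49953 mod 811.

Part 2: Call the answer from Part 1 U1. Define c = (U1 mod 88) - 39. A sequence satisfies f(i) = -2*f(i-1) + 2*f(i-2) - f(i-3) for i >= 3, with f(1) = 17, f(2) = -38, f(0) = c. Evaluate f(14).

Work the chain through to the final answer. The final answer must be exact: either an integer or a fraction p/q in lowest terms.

-12787094

Part 1: squarings mod 811: 249^1=249, 249^2=365, 249^4=221, 249^8=181, 249^16=321, 249^32=44, 249^64=314, 249^128=465, 249^256=499, 249^512=24, 249^1024=576, 249^2048=77, 249^4096=252, 249^8192=246, 249^16384=502, 249^32768=594; 249^49953 = 249^1 * 249^32 * 249^256 * 249^512 * 249^16384 * 249^32768 = 356 (mod 811); answer 356
Part 2: U1 = 356; c = -35; f(3) = -2*(-38) + 2*(17) - 1*(-35) = 145; iterating: f(3)=145, f(4)=-383, f(5)=1094, f(6)=-3099, f(7)=8769, f(8)=-24830, f(9)=70297, f(10)=-199023, f(11)=563470, f(12)=-1595283, f(13)=4516529, f(14)=-12787094; answer -12787094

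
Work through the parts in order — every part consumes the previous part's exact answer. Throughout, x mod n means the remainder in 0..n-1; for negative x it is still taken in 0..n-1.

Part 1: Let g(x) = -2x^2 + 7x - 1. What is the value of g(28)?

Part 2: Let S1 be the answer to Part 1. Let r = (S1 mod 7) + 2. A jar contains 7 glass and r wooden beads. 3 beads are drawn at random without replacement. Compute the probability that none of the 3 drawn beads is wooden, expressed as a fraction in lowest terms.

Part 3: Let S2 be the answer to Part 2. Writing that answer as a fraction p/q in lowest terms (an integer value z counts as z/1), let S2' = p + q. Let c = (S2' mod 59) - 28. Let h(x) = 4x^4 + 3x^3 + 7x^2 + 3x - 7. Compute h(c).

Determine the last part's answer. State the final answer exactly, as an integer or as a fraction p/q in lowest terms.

Part 1: -2*(28)^2 + 7*(28)^1 - 1 = (-1568) + (196) + (-1) = -1373; answer -1373
Part 2: S1 = -1373; r = 8; total draws C(15,3) = 455; favorable C(7,3) = 35; P = 1/13; answer 1/13
Part 3: S2 = 1/13; threaded value p + q = 14; c = -14; 4*(-14)^4 + 3*(-14)^3 + 7*(-14)^2 + 3*(-14)^1 - 7 = (153664) + (-8232) + (1372) + (-42) + (-7) = 146755; answer 146755

146755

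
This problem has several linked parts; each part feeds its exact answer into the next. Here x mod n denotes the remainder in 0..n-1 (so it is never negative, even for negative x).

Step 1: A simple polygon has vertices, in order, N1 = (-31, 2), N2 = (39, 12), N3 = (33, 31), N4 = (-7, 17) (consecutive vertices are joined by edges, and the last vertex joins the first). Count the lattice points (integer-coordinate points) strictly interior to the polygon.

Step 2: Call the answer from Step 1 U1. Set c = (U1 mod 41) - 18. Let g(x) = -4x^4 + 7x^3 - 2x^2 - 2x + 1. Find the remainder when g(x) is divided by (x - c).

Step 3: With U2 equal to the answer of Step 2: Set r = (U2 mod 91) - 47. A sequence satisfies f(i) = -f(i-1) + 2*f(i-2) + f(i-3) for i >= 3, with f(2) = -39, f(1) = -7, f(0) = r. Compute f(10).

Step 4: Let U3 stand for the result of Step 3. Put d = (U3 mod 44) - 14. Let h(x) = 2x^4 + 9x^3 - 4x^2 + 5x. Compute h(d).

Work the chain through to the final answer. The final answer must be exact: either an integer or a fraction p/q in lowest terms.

210188

Step 1: cross terms: (-31*12 - 39*2)=-450, (39*31 - 33*12)=813, (33*17 - -7*31)=778, (-7*2 - -31*17)=513; twice the area = |1654| = 1654; area = 827; boundary points = 10 + 1 + 2 + 3 = 16; strictly interior points = area - boundary/2 + 1 = 820; answer 820
Step 2: U1 = 820; c = -18; remainder = value at the root: -4*(-18)^4 + 7*(-18)^3 - 2*(-18)^2 - 2*(-18)^1 + 1 = (-419904) + (-40824) + (-648) + (36) + (1) = -461339; answer -461339
Step 3: U2 = -461339; r = -16; f(3) = -1*(-39) + 2*(-7) + 1*(-16) = 9; iterating: f(3)=9, f(4)=-94, f(5)=73, f(6)=-252, f(7)=304, f(8)=-735, f(9)=1091, f(10)=-2257; answer -2257
Step 4: U3 = -2257; d = 17; 2*(17)^4 + 9*(17)^3 - 4*(17)^2 + 5*(17)^1 = (167042) + (44217) + (-1156) + (85) = 210188; answer 210188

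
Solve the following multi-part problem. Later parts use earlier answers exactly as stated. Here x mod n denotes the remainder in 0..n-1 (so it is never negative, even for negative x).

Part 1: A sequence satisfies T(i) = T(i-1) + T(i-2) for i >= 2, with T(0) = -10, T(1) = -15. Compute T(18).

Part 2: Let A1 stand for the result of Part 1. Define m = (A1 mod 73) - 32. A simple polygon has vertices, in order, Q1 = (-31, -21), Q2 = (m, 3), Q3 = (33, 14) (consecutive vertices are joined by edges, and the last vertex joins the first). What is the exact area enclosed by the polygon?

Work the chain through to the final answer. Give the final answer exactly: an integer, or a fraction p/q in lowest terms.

871/2

Part 1: T(2) = 1*(-15) + 1*(-10) = -25; iterating: T(2)=-25, T(3)=-40, T(4)=-65, T(5)=-105, T(6)=-170, T(7)=-275, T(8)=-445, T(9)=-720, T(10)=-1165, T(11)=-1885, T(12)=-3050, T(13)=-4935, T(14)=-7985, T(15)=-12920, T(16)=-20905, T(17)=-33825, T(18)=-54730; answer -54730
Part 2: A1 = -54730; m = -12; cross terms: (-31*3 - -12*-21)=-345, (-12*14 - 33*3)=-267, (33*-21 - -31*14)=-259; twice the area = |-871| = 871; area = 871/2; answer 871/2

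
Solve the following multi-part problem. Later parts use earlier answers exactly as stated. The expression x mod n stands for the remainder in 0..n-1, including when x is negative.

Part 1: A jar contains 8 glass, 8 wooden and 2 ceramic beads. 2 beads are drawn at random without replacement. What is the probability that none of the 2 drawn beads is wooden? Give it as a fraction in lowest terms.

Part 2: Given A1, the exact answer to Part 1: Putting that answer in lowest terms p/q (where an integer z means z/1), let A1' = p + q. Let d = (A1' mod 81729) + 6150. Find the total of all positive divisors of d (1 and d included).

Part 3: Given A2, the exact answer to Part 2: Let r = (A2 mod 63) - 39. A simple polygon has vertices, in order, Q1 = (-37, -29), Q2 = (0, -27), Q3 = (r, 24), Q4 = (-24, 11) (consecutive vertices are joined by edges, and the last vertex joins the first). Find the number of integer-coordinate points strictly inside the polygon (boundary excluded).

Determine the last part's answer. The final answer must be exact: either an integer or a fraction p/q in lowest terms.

Part 1: total draws C(18,2) = 153; favorable C(10,2) = 45; P = 5/17; answer 5/17
Part 2: A1 = 5/17; threaded value p + q = 22; d = 6172; 6172 = 2^2 * 1543; sigma = (1 + 2 + 4) * (1 + 1543) = 7 * 1544 = 10808; answer 10808
Part 3: A2 = 10808; r = -4; cross terms: (-37*-27 - 0*-29)=999, (0*24 - -4*-27)=-108, (-4*11 - -24*24)=532, (-24*-29 - -37*11)=1103; twice the area = |2526| = 2526; area = 1263; boundary points = 1 + 1 + 1 + 1 = 4; strictly interior points = area - boundary/2 + 1 = 1262; answer 1262

1262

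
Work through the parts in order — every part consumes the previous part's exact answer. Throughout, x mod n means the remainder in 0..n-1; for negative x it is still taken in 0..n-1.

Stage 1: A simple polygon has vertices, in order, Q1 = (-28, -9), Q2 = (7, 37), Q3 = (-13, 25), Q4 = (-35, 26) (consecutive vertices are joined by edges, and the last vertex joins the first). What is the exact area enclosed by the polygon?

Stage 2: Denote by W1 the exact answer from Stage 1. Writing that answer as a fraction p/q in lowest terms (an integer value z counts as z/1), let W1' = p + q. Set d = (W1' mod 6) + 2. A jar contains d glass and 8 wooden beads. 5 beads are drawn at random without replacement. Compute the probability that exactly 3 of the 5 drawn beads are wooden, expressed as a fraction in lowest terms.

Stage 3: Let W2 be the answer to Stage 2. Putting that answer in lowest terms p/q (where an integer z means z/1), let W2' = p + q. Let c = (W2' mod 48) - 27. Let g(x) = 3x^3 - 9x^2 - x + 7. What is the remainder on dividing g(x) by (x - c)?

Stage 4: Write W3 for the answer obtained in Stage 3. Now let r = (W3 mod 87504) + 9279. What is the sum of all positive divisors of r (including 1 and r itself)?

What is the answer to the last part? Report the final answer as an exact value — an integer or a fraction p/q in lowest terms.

Stage 1: cross terms: (-28*37 - 7*-9)=-973, (7*25 - -13*37)=656, (-13*26 - -35*25)=537, (-35*-9 - -28*26)=1043; twice the area = |1263| = 1263; area = 1263/2; answer 1263/2
Stage 2: W1 = 1263/2; threaded value p + q = 1265; d = 7; total draws C(15,5) = 3003; favorable C(8,3)*C(7,2) = 1176; P = 56/143; answer 56/143
Stage 3: W2 = 56/143; threaded value p + q = 199; c = -20; remainder = value at the root: 3*(-20)^3 - 9*(-20)^2 - 1*(-20)^1 + 7 = (-24000) + (-3600) + (20) + (7) = -27573; answer -27573
Stage 4: W3 = -27573; r = 69210; 69210 = 2 * 3^2 * 5 * 769; sigma = (1 + 2) * (1 + 3 + 9) * (1 + 5) * (1 + 769) = 3 * 13 * 6 * 770 = 180180; answer 180180

180180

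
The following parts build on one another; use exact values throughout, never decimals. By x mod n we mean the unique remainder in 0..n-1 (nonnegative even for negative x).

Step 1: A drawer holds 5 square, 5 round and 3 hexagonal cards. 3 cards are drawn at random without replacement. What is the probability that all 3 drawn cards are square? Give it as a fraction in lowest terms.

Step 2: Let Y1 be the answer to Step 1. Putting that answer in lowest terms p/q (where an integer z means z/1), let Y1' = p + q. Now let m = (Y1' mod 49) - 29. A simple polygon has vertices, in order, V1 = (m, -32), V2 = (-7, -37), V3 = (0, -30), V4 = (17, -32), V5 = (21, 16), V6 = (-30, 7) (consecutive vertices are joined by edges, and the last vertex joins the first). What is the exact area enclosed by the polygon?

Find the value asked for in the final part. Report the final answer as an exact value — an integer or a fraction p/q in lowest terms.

4259/2

Step 1: total draws C(13,3) = 286; favorable C(5,3) = 10; P = 5/143; answer 5/143
Step 2: Y1 = 5/143; threaded value p + q = 148; m = -28; cross terms: (-28*-37 - -7*-32)=812, (-7*-30 - 0*-37)=210, (0*-32 - 17*-30)=510, (17*16 - 21*-32)=944, (21*7 - -30*16)=627, (-30*-32 - -28*7)=1156; twice the area = |4259| = 4259; area = 4259/2; answer 4259/2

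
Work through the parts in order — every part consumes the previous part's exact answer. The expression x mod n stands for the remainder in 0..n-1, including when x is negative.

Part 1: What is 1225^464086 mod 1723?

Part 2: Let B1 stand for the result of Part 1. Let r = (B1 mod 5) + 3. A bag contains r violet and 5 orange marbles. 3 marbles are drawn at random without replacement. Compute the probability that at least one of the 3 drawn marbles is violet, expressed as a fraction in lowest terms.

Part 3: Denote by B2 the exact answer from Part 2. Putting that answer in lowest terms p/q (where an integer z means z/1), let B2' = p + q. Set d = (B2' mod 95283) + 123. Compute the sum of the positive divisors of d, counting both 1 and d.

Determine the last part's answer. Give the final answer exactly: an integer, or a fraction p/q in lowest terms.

306

Part 1: squarings mod 1723: 1225^1=1225, 1225^2=1615, 1225^4=1326, 1225^8=816, 1225^16=778, 1225^32=511, 1225^64=948, 1225^128=1021, 1225^256=26, 1225^512=676, 1225^1024=381, 1225^2048=429, 1225^4096=1403, 1225^8192=743, 1225^16384=689, 1225^32768=896, 1225^65536=1621, 1225^131072=66, 1225^262144=910; 1225^464086 = 1225^2 * 1225^4 * 1225^16 * 1225^64 * 1225^128 * 1225^1024 * 1225^4096 * 1225^65536 * 1225^131072 * 1225^262144 = 891 (mod 1723); answer 891
Part 2: B1 = 891; r = 4; total draws C(9,3) = 84; complement C(5,3) = 10; favorable 84 - 10 = 74; P = 37/42; answer 37/42
Part 3: B2 = 37/42; threaded value p + q = 79; d = 202; 202 = 2 * 101; sigma = (1 + 2) * (1 + 101) = 3 * 102 = 306; answer 306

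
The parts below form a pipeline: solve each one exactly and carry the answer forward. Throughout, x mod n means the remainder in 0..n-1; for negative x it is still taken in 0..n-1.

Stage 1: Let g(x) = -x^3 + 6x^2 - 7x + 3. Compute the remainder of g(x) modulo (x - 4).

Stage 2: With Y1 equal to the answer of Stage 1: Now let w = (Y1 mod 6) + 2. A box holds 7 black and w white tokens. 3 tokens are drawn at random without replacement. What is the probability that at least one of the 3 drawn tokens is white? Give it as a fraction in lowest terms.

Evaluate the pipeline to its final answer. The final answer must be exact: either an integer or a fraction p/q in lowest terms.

17/24

Stage 1: remainder = value at the root: -1*(4)^3 + 6*(4)^2 - 7*(4)^1 + 3 = (-64) + (96) + (-28) + (3) = 7; answer 7
Stage 2: Y1 = 7; w = 3; total draws C(10,3) = 120; complement C(7,3) = 35; favorable 120 - 35 = 85; P = 17/24; answer 17/24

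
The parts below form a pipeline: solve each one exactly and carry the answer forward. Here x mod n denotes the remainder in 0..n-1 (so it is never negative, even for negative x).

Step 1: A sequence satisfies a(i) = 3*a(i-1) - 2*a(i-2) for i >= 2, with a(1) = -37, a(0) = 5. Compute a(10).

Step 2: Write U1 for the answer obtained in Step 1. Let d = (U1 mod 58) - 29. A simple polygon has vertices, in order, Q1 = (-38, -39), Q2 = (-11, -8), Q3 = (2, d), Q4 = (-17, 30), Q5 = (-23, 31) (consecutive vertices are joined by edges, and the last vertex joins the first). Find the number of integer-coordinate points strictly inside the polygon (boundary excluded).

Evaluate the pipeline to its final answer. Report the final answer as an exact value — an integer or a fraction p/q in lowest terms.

Step 1: a(2) = 3*(-37) - 2*(5) = -121; iterating: a(2)=-121, a(3)=-289, a(4)=-625, a(5)=-1297, a(6)=-2641, a(7)=-5329, a(8)=-10705, a(9)=-21457, a(10)=-42961; answer -42961
Step 2: U1 = -42961; d = -12; cross terms: (-38*-8 - -11*-39)=-125, (-11*-12 - 2*-8)=148, (2*30 - -17*-12)=-144, (-17*31 - -23*30)=163, (-23*-39 - -38*31)=2075; twice the area = |2117| = 2117; area = 2117/2; boundary points = 1 + 1 + 1 + 1 + 5 = 9; strictly interior points = area - boundary/2 + 1 = 1055; answer 1055

1055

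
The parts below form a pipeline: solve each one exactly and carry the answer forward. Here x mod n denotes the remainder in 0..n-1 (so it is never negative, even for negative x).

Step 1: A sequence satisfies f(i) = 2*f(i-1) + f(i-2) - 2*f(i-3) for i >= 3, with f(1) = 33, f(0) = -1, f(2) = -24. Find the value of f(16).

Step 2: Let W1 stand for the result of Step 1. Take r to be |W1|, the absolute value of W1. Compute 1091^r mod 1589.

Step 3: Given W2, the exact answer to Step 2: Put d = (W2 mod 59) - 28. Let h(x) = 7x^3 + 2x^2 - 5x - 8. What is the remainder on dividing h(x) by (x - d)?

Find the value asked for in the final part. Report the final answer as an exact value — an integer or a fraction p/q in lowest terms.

-108008

Step 1: f(3) = 2*(-24) + 1*(33) - 2*(-1) = -13; iterating: f(3)=-13, f(4)=-116, f(5)=-197, f(6)=-484, f(7)=-933, f(8)=-1956, f(9)=-3877, f(10)=-7844, f(11)=-15653, f(12)=-31396, f(13)=-62757, f(14)=-125604, f(15)=-251173, f(16)=-502436; answer -502436
Step 2: W1 = -502436; r = 502436; squarings mod 1589: 1091^1=1091, 1091^2=120, 1091^4=99, 1091^8=267, 1091^16=1373, 1091^32=575, 1091^64=113, 1091^128=57, 1091^256=71, 1091^512=274, 1091^1024=393, 1091^2048=316, 1091^4096=1338, 1091^8192=1030, 1091^16384=1037, 1091^32768=1205, 1091^65536=1268, 1091^131072=1345, 1091^262144=743; 1091^502436 = 1091^4 * 1091^32 * 1091^128 * 1091^512 * 1091^2048 * 1091^8192 * 1091^32768 * 1091^65536 * 1091^131072 * 1091^262144 = 1478 (mod 1589); answer 1478
Step 3: W2 = 1478; d = -25; remainder = value at the root: 7*(-25)^3 + 2*(-25)^2 - 5*(-25)^1 - 8 = (-109375) + (1250) + (125) + (-8) = -108008; answer -108008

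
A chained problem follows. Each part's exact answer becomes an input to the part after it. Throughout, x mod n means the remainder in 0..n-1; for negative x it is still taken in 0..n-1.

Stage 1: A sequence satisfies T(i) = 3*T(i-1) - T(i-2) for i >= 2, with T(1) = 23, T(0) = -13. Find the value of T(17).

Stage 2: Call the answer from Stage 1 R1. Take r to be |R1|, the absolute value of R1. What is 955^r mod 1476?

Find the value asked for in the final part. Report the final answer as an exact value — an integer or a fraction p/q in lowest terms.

Stage 1: T(2) = 3*(23) - 1*(-13) = 82; iterating: T(2)=82, T(3)=223, T(4)=587, T(5)=1538, T(6)=4027, T(7)=10543, T(8)=27602, T(9)=72263, T(10)=189187, T(11)=495298, T(12)=1296707, T(13)=3394823, T(14)=8887762, T(15)=23268463, T(16)=60917627, T(17)=159484418; answer 159484418
Stage 2: R1 = 159484418; r = 159484418; squarings mod 1476: 955^1=955, 955^2=1333, 955^4=1261, 955^8=469, 955^16=37, 955^32=1369, 955^64=1117, 955^128=469, 955^256=37, 955^512=1369, 955^1024=1117, 955^2048=469, 955^4096=37, 955^8192=1369, 955^16384=1117, 955^32768=469, 955^65536=37, 955^131072=1369, 955^262144=1117, 955^524288=469, 955^1048576=37, 955^2097152=1369, 955^4194304=1117, 955^8388608=469, 955^16777216=37, 955^33554432=1369, 955^67108864=1117, 955^134217728=469; 955^159484418 = 955^2 * 955^512 * 955^2048 * 955^32768 * 955^65536 * 955^8388608 * 955^16777216 * 955^134217728 = 613 (mod 1476); answer 613

613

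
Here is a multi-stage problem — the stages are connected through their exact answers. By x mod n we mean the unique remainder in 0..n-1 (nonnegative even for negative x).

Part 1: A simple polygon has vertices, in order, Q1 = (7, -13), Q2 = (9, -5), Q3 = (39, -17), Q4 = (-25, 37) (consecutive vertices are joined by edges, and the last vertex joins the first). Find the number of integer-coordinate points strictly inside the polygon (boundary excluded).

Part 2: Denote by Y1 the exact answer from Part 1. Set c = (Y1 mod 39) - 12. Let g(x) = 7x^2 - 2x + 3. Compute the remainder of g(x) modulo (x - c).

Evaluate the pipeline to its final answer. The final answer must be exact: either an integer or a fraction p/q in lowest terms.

27

Part 1: cross terms: (7*-5 - 9*-13)=82, (9*-17 - 39*-5)=42, (39*37 - -25*-17)=1018, (-25*-13 - 7*37)=66; twice the area = |1208| = 1208; area = 604; boundary points = 2 + 6 + 2 + 2 = 12; strictly interior points = area - boundary/2 + 1 = 599; answer 599
Part 2: Y1 = 599; c = 2; remainder = value at the root: 7*(2)^2 - 2*(2)^1 + 3 = (28) + (-4) + (3) = 27; answer 27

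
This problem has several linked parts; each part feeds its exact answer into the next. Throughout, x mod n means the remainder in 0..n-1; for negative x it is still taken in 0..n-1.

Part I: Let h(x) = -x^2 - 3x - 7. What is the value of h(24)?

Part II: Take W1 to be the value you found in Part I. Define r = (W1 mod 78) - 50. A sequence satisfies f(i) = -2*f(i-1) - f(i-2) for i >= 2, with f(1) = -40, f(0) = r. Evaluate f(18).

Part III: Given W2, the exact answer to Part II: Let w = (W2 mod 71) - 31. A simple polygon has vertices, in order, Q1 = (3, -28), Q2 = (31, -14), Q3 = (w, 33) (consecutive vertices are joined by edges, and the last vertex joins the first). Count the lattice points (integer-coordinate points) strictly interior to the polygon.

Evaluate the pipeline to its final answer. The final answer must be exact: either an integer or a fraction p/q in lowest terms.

Part I: -1*(24)^2 - 3*(24)^1 - 7 = (-576) + (-72) + (-7) = -655; answer -655
Part II: W1 = -655; r = -3; f(2) = -2*(-40) - 1*(-3) = 83; iterating: f(2)=83, f(3)=-126, f(4)=169, f(5)=-212, f(6)=255, f(7)=-298, f(8)=341, f(9)=-384, f(10)=427, f(11)=-470, f(12)=513, f(13)=-556, f(14)=599, f(15)=-642, f(16)=685, f(17)=-728, f(18)=771; answer 771
Part III: W2 = 771; w = 30; cross terms: (3*-14 - 31*-28)=826, (31*33 - 30*-14)=1443, (30*-28 - 3*33)=-939; twice the area = |1330| = 1330; area = 665; boundary points = 14 + 1 + 1 = 16; strictly interior points = area - boundary/2 + 1 = 658; answer 658

658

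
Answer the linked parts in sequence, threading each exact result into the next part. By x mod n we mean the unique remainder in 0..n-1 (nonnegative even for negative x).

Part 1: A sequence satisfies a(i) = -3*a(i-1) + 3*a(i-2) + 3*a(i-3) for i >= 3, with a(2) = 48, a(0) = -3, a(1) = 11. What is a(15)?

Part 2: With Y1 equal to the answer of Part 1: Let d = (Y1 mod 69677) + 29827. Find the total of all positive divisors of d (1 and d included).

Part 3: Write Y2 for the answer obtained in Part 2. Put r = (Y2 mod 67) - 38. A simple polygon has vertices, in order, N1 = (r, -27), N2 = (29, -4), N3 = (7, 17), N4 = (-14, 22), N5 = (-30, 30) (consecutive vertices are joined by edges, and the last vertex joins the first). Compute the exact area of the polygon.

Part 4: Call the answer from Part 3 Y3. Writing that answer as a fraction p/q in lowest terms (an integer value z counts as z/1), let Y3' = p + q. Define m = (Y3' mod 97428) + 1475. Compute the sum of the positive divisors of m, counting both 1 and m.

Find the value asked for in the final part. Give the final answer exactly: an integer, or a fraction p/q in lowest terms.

2520

Part 1: a(3) = -3*(48) + 3*(11) + 3*(-3) = -120; iterating: a(3)=-120, a(4)=537, a(5)=-1827, a(6)=6732, a(7)=-24066, a(8)=86913, a(9)=-312741, a(10)=1126764, a(11)=-4057776, a(12)=14615397, a(13)=-52639227, a(14)=189590544, a(15)=-682843122; answer -682843122
Part 2: Y1 = -682843122; d = 90982; 90982 = 2 * 45491; sigma = (1 + 2) * (1 + 45491) = 3 * 45492 = 136476; answer 136476
Part 3: Y2 = 136476; r = 26; cross terms: (26*-4 - 29*-27)=679, (29*17 - 7*-4)=521, (7*22 - -14*17)=392, (-14*30 - -30*22)=240, (-30*-27 - 26*30)=30; twice the area = |1862| = 1862; area = 931; answer 931
Part 4: Y3 = 931; threaded value p + q = 932; m = 2407; 2407 = 29 * 83; sigma = (1 + 29) * (1 + 83) = 30 * 84 = 2520; answer 2520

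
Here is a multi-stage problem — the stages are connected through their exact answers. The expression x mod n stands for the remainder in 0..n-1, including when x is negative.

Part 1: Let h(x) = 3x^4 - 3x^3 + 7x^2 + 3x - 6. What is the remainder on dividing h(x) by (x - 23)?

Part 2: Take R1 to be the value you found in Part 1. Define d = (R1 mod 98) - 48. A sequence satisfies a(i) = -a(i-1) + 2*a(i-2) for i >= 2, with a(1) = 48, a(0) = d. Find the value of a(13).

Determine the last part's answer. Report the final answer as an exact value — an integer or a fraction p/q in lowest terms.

Part 1: remainder = value at the root: 3*(23)^4 - 3*(23)^3 + 7*(23)^2 + 3*(23)^1 - 6 = (839523) + (-36501) + (3703) + (69) + (-6) = 806788; answer 806788
Part 2: R1 = 806788; d = 4; a(2) = -1*(48) + 2*(4) = -40; iterating: a(2)=-40, a(3)=136, a(4)=-216, a(5)=488, a(6)=-920, a(7)=1896, a(8)=-3736, a(9)=7528, a(10)=-15000, a(11)=30056, a(12)=-60056, a(13)=120168; answer 120168

120168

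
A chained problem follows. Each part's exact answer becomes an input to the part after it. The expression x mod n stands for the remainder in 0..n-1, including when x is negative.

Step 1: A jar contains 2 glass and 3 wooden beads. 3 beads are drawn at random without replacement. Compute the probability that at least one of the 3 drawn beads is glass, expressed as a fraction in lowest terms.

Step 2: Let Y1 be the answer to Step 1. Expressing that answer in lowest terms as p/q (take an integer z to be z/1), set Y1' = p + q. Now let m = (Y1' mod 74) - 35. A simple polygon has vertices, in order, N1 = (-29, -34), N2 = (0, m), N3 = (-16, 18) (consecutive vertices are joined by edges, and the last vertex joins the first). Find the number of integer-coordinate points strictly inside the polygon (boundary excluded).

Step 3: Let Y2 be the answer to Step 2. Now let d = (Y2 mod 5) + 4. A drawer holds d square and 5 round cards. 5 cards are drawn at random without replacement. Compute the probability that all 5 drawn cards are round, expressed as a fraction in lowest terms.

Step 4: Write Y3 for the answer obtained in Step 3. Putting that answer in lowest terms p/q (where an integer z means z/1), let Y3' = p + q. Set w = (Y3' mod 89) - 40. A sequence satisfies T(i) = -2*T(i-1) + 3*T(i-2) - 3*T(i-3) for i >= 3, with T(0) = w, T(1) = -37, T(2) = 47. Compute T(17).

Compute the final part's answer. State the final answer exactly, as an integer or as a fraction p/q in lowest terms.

Step 1: total draws C(5,3) = 10; complement C(3,3) = 1; favorable 10 - 1 = 9; P = 9/10; answer 9/10
Step 2: Y1 = 9/10; threaded value p + q = 19; m = -16; cross terms: (-29*-16 - 0*-34)=464, (0*18 - -16*-16)=-256, (-16*-34 - -29*18)=1066; twice the area = |1274| = 1274; area = 637; boundary points = 1 + 2 + 13 = 16; strictly interior points = area - boundary/2 + 1 = 630; answer 630
Step 3: Y2 = 630; d = 4; total draws C(9,5) = 126; favorable C(5,5) = 1; P = 1/126; answer 1/126
Step 4: Y3 = 1/126; threaded value p + q = 127; w = -2; T(3) = -2*(47) + 3*(-37) - 3*(-2) = -199; iterating: T(3)=-199, T(4)=650, T(5)=-2038, T(6)=6623, T(7)=-21310, T(8)=68603, T(9)=-221005, T(10)=711749, T(11)=-2292322, T(12)=7382906, T(13)=-23778025, T(14)=76581734, T(15)=-246646261, T(16)=794371799, T(17)=-2558427583; answer -2558427583

-2558427583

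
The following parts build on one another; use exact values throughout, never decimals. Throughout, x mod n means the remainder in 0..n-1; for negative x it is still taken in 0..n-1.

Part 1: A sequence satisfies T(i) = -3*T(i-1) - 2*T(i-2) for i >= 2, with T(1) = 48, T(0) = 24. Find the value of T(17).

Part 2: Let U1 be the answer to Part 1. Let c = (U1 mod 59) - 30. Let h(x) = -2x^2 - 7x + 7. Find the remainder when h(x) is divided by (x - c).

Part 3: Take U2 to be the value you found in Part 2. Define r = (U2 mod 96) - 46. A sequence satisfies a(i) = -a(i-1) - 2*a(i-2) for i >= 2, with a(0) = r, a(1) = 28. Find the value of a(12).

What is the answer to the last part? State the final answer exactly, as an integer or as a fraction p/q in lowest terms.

Part 1: T(2) = -3*(48) - 2*(24) = -192; iterating: T(2)=-192, T(3)=480, T(4)=-1056, T(5)=2208, T(6)=-4512, T(7)=9120, T(8)=-18336, T(9)=36768, T(10)=-73632, T(11)=147360, T(12)=-294816, T(13)=589728, T(14)=-1179552, T(15)=2359200, T(16)=-4718496, T(17)=9437088; answer 9437088
Part 2: U1 = 9437088; c = 8; remainder = value at the root: -2*(8)^2 - 7*(8)^1 + 7 = (-128) + (-56) + (7) = -177; answer -177
Part 3: U2 = -177; r = -31; a(2) = -1*(28) - 2*(-31) = 34; iterating: a(2)=34, a(3)=-90, a(4)=22, a(5)=158, a(6)=-202, a(7)=-114, a(8)=518, a(9)=-290, a(10)=-746, a(11)=1326, a(12)=166; answer 166

166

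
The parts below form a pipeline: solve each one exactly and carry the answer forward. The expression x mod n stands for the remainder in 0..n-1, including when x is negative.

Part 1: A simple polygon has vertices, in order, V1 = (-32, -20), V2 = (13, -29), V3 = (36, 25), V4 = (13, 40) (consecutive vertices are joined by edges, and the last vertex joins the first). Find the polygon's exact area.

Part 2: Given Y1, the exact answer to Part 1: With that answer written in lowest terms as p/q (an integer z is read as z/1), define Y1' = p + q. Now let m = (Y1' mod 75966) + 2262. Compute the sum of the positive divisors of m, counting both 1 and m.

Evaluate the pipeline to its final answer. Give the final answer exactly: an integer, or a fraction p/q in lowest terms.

Part 1: cross terms: (-32*-29 - 13*-20)=1188, (13*25 - 36*-29)=1369, (36*40 - 13*25)=1115, (13*-20 - -32*40)=1020; twice the area = |4692| = 4692; area = 2346; answer 2346
Part 2: Y1 = 2346; threaded value p + q = 2347; m = 4609; 4609 = 11 * 419; sigma = (1 + 11) * (1 + 419) = 12 * 420 = 5040; answer 5040

5040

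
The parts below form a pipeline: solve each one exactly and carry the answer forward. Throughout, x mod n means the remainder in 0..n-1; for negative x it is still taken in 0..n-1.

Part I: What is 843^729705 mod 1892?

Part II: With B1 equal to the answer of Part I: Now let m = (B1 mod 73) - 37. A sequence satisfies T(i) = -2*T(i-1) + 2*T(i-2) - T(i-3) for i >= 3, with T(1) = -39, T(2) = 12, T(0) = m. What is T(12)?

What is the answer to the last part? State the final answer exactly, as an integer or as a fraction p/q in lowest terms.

836562

Part I: squarings mod 1892: 843^1=843, 843^2=1149, 843^4=1477, 843^8=53, 843^16=917, 843^32=841, 843^64=1565, 843^128=977, 843^256=961, 843^512=225, 843^1024=1433, 843^2048=669, 843^4096=1049, 843^8192=1149, 843^16384=1477, 843^32768=53, 843^65536=917, 843^131072=841, 843^262144=1565, 843^524288=977; 843^729705 = 843^1 * 843^8 * 843^32 * 843^64 * 843^512 * 843^8192 * 843^65536 * 843^131072 * 843^524288 = 1759 (mod 1892); answer 1759
Part II: B1 = 1759; m = -30; T(3) = -2*(12) + 2*(-39) - 1*(-30) = -72; iterating: T(3)=-72, T(4)=207, T(5)=-570, T(6)=1626, T(7)=-4599, T(8)=13020, T(9)=-36864, T(10)=104367, T(11)=-295482, T(12)=836562; answer 836562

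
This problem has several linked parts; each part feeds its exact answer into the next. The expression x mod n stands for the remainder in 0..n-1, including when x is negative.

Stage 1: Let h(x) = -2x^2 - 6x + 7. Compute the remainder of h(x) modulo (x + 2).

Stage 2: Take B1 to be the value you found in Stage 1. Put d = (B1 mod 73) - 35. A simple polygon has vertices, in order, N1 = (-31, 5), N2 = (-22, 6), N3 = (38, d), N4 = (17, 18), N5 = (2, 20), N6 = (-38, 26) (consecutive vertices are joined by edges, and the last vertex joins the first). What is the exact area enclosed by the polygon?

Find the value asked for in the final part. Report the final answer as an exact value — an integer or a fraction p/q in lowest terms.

1524

Stage 1: remainder = value at the root: -2*(-2)^2 - 6*(-2)^1 + 7 = (-8) + (12) + (7) = 11; answer 11
Stage 2: B1 = 11; d = -24; cross terms: (-31*6 - -22*5)=-76, (-22*-24 - 38*6)=300, (38*18 - 17*-24)=1092, (17*20 - 2*18)=304, (2*26 - -38*20)=812, (-38*5 - -31*26)=616; twice the area = |3048| = 3048; area = 1524; answer 1524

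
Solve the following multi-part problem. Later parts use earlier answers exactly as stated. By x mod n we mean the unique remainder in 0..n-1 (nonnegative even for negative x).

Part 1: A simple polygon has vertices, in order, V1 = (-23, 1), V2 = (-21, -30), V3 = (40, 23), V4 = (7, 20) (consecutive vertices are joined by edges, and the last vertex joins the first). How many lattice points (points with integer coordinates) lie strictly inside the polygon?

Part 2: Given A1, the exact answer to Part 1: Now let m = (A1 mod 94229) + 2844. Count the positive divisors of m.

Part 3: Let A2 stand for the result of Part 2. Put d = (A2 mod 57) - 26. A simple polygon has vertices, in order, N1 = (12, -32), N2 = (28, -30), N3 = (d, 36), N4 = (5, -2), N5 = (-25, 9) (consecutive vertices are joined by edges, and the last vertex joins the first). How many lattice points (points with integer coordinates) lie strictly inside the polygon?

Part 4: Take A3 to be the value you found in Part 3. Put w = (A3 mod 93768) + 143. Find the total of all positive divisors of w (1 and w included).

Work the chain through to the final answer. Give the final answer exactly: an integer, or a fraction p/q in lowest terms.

2016

Part 1: cross terms: (-23*-30 - -21*1)=711, (-21*23 - 40*-30)=717, (40*20 - 7*23)=639, (7*1 - -23*20)=467; twice the area = |2534| = 2534; area = 1267; boundary points = 1 + 1 + 3 + 1 = 6; strictly interior points = area - boundary/2 + 1 = 1265; answer 1265
Part 2: A1 = 1265; m = 4109; 4109 = 7 * 587; number of divisors = (1+1) * (1+1) = 4; answer 4
Part 3: A2 = 4; d = -22; cross terms: (12*-30 - 28*-32)=536, (28*36 - -22*-30)=348, (-22*-2 - 5*36)=-136, (5*9 - -25*-2)=-5, (-25*-32 - 12*9)=692; twice the area = |1435| = 1435; area = 1435/2; boundary points = 2 + 2 + 1 + 1 + 1 = 7; strictly interior points = area - boundary/2 + 1 = 715; answer 715
Part 4: A3 = 715; w = 858; 858 = 2 * 3 * 11 * 13; sigma = (1 + 2) * (1 + 3) * (1 + 11) * (1 + 13) = 3 * 4 * 12 * 14 = 2016; answer 2016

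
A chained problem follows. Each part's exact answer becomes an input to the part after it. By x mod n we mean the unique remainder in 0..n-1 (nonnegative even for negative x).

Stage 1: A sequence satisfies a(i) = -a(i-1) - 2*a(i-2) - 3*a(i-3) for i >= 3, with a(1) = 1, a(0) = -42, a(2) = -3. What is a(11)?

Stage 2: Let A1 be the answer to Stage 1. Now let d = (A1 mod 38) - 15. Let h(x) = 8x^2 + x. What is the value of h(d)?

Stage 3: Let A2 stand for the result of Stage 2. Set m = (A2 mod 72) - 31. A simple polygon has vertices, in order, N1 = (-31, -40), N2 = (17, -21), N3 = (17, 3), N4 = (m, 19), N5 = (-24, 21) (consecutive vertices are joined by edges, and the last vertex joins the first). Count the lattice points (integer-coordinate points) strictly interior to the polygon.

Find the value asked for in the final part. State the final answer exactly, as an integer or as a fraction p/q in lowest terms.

1853

Stage 1: a(3) = -1*(-3) - 2*(1) - 3*(-42) = 127; iterating: a(3)=127, a(4)=-124, a(5)=-121, a(6)=-12, a(7)=626, a(8)=-239, a(9)=-977, a(10)=-423, a(11)=3094; answer 3094
Stage 2: A1 = 3094; d = 1; 8*(1)^2 + 1*(1)^1 = (8) + (1) = 9; answer 9
Stage 3: A2 = 9; m = -22; cross terms: (-31*-21 - 17*-40)=1331, (17*3 - 17*-21)=408, (17*19 - -22*3)=389, (-22*21 - -24*19)=-6, (-24*-40 - -31*21)=1611; twice the area = |3733| = 3733; area = 3733/2; boundary points = 1 + 24 + 1 + 2 + 1 = 29; strictly interior points = area - boundary/2 + 1 = 1853; answer 1853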